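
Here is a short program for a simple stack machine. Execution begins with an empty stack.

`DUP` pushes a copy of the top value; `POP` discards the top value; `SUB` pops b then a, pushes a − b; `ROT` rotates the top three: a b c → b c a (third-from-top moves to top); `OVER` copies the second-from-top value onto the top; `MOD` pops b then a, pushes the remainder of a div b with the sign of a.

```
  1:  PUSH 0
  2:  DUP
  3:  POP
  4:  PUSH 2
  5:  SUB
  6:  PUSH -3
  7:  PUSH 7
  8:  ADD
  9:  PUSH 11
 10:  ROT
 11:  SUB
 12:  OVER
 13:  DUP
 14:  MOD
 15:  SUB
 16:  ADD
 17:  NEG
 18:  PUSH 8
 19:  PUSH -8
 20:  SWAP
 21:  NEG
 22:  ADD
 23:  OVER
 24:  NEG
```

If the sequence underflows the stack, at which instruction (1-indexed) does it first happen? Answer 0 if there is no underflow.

PUSH 0  → 0
DUP     → 0 0
POP     → 0
PUSH 2  → 0 2
SUB     → -2
PUSH -3 → -2 -3
PUSH 7  → -2 -3 7
ADD     → -2 4
PUSH 11 → -2 4 11
ROT     → 4 11 -2
SUB     → 4 13
OVER    → 4 13 4
DUP     → 4 13 4 4
MOD     → 4 13 0
SUB     → 4 13
ADD     → 17
NEG     → -17
PUSH 8  → -17 8
PUSH -8 → -17 8 -8
SWAP    → -17 -8 8
NEG     → -17 -8 -8
ADD     → -17 -16
OVER    → -17 -16 -17
NEG     → -17 -16 17

0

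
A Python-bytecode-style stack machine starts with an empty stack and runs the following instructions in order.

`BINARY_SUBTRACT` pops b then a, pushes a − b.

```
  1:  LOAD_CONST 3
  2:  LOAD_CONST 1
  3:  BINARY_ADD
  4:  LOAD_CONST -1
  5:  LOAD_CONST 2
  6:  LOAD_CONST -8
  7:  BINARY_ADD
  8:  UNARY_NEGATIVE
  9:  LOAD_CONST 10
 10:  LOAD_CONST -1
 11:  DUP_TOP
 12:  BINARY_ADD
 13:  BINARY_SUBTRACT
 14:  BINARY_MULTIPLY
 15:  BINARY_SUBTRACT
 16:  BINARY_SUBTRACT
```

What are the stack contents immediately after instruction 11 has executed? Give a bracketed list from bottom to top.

[4, -1, 6, 10, -1, -1]

LOAD_CONST 3   -> 3
LOAD_CONST 1   -> 3 1
BINARY_ADD     -> 4
LOAD_CONST -1  -> 4 -1
LOAD_CONST 2   -> 4 -1 2
LOAD_CONST -8  -> 4 -1 2 -8
BINARY_ADD     -> 4 -1 -6
UNARY_NEGATIVE -> 4 -1 6
LOAD_CONST 10  -> 4 -1 6 10
LOAD_CONST -1  -> 4 -1 6 10 -1
DUP_TOP        -> 4 -1 6 10 -1 -1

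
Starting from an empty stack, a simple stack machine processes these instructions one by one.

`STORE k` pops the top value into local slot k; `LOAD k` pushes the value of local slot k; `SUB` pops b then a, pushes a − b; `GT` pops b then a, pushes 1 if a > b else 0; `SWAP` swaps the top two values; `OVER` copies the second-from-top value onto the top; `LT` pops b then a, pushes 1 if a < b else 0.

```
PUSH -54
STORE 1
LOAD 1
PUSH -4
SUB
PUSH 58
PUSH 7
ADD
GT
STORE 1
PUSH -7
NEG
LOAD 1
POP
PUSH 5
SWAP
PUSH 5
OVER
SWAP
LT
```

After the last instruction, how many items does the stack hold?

PUSH -54  [-54]
STORE 1   []
LOAD 1    [-54]
PUSH -4   [-54, -4]
SUB       [-50]
PUSH 58   [-50, 58]
PUSH 7    [-50, 58, 7]
ADD       [-50, 65]
GT        [0]
STORE 1   []
PUSH -7   [-7]
NEG       [7]
LOAD 1    [7, 0]
POP       [7]
PUSH 5    [7, 5]
SWAP      [5, 7]
PUSH 5    [5, 7, 5]
OVER      [5, 7, 5, 7]
SWAP      [5, 7, 7, 5]
LT        [5, 7, 0]

3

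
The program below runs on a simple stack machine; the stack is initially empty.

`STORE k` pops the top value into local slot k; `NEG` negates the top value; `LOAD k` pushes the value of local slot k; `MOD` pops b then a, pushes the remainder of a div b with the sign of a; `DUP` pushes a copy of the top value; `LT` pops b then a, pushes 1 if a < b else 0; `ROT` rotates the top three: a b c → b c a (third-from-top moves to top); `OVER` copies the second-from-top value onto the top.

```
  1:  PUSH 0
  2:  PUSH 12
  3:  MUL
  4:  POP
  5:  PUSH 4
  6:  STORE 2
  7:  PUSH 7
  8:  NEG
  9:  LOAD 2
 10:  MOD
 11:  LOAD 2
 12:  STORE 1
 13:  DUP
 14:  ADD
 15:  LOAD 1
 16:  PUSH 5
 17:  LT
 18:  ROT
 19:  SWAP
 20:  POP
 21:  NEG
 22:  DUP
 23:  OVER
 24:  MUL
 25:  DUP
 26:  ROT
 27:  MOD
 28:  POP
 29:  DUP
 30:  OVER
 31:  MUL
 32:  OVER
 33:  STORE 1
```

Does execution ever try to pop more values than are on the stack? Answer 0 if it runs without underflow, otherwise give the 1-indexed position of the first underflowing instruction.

PUSH 0  -> [0]
PUSH 12 -> [0, 12]
MUL     -> [0]
POP     -> []
PUSH 4  -> [4]
STORE 2 -> []
PUSH 7  -> [7]
NEG     -> [-7]
LOAD 2  -> [-7, 4]
MOD     -> [-3]
LOAD 2  -> [-3, 4]
STORE 1 -> [-3]
DUP     -> [-3, -3]
ADD     -> [-6]
LOAD 1  -> [-6, 4]
PUSH 5  -> [-6, 4, 5]
LT      -> [-6, 1]
ROT  — needs 3 operands, stack has 2 → underflow

18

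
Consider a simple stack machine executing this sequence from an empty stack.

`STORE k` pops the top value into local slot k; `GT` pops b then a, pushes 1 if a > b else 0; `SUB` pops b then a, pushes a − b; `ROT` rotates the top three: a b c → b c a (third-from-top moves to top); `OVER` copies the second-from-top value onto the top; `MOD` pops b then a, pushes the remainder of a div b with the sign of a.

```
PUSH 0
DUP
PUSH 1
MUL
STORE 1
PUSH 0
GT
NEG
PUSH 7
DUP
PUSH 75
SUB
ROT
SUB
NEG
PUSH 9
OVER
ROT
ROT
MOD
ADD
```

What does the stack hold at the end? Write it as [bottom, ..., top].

[7, 73]

PUSH 0  : 0
DUP     : 0 0
PUSH 1  : 0 0 1
MUL     : 0 0
STORE 1 : 0
PUSH 0  : 0 0
GT      : 0
NEG     : 0
PUSH 7  : 0 7
DUP     : 0 7 7
PUSH 75 : 0 7 7 75
SUB     : 0 7 -68
ROT     : 7 -68 0
SUB     : 7 -68
NEG     : 7 68
PUSH 9  : 7 68 9
OVER    : 7 68 9 68
ROT     : 7 9 68 68
ROT     : 7 68 68 9
MOD     : 7 68 5
ADD     : 7 73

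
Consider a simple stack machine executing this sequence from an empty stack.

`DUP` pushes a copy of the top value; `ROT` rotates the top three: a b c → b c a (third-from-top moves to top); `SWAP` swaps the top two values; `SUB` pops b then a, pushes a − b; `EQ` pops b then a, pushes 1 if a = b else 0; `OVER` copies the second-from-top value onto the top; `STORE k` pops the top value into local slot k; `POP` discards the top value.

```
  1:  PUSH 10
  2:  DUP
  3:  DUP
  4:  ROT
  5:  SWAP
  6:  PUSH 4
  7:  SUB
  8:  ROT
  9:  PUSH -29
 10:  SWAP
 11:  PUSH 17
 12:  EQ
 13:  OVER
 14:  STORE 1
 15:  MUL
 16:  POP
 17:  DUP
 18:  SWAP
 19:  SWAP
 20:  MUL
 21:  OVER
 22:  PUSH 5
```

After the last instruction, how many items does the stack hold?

PUSH 10  → 10
DUP      → 10 10
DUP      → 10 10 10
ROT      → 10 10 10
SWAP     → 10 10 10
PUSH 4   → 10 10 10 4
SUB      → 10 10 6
ROT      → 10 6 10
PUSH -29 → 10 6 10 -29
SWAP     → 10 6 -29 10
PUSH 17  → 10 6 -29 10 17
EQ       → 10 6 -29 0
OVER     → 10 6 -29 0 -29
STORE 1  → 10 6 -29 0
MUL      → 10 6 0
POP      → 10 6
DUP      → 10 6 6
SWAP     → 10 6 6
SWAP     → 10 6 6
MUL      → 10 36
OVER     → 10 36 10
PUSH 5   → 10 36 10 5

4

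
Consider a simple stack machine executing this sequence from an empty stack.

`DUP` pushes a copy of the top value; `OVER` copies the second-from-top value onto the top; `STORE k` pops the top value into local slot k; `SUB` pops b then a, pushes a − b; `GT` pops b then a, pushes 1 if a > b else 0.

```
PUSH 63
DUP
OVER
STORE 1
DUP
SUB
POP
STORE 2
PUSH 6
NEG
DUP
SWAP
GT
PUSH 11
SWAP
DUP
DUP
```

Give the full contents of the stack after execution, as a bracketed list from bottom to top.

PUSH 63 → [63]
DUP     → [63, 63]
OVER    → [63, 63, 63]
STORE 1 → [63, 63]
DUP     → [63, 63, 63]
SUB     → [63, 0]
POP     → [63]
STORE 2 → []
PUSH 6  → [6]
NEG     → [-6]
DUP     → [-6, -6]
SWAP    → [-6, -6]
GT      → [0]
PUSH 11 → [0, 11]
SWAP    → [11, 0]
DUP     → [11, 0, 0]
DUP     → [11, 0, 0, 0]

[11, 0, 0, 0]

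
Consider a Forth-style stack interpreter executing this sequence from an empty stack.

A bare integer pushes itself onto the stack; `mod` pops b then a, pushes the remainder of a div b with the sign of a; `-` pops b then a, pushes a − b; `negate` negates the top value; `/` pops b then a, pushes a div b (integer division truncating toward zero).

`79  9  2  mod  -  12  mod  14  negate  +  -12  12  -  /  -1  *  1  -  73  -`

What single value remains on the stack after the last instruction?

-74

79     → [79]
9      → [79, 9]
2      → [79, 9, 2]
mod    → [79, 1]
-      → [78]
12     → [78, 12]
mod    → [6]
14     → [6, 14]
negate → [6, -14]
+      → [-8]
-12    → [-8, -12]
12     → [-8, -12, 12]
-      → [-8, -24]
/      → [0]
-1     → [0, -1]
*      → [0]
1      → [0, 1]
-      → [-1]
73     → [-1, 73]
-      → [-74]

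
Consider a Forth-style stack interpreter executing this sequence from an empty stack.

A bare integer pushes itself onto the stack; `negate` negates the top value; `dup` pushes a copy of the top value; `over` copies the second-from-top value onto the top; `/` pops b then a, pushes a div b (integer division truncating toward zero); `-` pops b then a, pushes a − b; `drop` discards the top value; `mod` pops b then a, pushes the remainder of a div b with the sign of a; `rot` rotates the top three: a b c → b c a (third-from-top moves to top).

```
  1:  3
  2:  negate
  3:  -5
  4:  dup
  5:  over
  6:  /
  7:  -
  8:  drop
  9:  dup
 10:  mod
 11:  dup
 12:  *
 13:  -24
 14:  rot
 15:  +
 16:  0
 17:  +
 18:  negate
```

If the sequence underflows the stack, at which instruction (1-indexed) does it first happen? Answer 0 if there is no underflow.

14

3      -> 3
negate -> -3
-5     -> -3 -5
dup    -> -3 -5 -5
over   -> -3 -5 -5 -5
/      -> -3 -5 1
-      -> -3 -6
drop   -> -3
dup    -> -3 -3
mod    -> 0
dup    -> 0 0
*      -> 0
-24    -> 0 -24
rot  — needs 3 operands, stack has 2 → underflow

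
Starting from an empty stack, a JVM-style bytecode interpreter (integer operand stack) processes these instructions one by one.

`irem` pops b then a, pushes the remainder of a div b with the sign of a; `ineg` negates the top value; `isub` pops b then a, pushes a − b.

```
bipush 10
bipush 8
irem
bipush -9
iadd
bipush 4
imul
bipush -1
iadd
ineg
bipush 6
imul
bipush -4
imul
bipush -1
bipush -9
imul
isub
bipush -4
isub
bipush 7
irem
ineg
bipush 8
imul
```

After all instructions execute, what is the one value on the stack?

8

bipush 10  10
bipush 8   10 8
irem       2
bipush -9  2 -9
iadd       -7
bipush 4   -7 4
imul       -28
bipush -1  -28 -1
iadd       -29
ineg       29
bipush 6   29 6
imul       174
bipush -4  174 -4
imul       -696
bipush -1  -696 -1
bipush -9  -696 -1 -9
imul       -696 9
isub       -705
bipush -4  -705 -4
isub       -701
bipush 7   -701 7
irem       -1
ineg       1
bipush 8   1 8
imul       8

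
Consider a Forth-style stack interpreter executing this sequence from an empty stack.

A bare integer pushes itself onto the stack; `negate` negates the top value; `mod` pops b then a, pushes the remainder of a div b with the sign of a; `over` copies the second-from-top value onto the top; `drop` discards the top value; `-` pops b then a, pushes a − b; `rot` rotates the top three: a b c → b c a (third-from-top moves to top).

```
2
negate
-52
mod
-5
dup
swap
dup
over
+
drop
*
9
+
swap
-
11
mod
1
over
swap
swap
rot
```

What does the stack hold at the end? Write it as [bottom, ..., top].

[1, 3, 3]

2      : [2]
negate : [-2]
-52    : [-2, -52]
mod    : [-2]
-5     : [-2, -5]
dup    : [-2, -5, -5]
swap   : [-2, -5, -5]
dup    : [-2, -5, -5, -5]
over   : [-2, -5, -5, -5, -5]
+      : [-2, -5, -5, -10]
drop   : [-2, -5, -5]
*      : [-2, 25]
9      : [-2, 25, 9]
+      : [-2, 34]
swap   : [34, -2]
-      : [36]
11     : [36, 11]
mod    : [3]
1      : [3, 1]
over   : [3, 1, 3]
swap   : [3, 3, 1]
swap   : [3, 1, 3]
rot    : [1, 3, 3]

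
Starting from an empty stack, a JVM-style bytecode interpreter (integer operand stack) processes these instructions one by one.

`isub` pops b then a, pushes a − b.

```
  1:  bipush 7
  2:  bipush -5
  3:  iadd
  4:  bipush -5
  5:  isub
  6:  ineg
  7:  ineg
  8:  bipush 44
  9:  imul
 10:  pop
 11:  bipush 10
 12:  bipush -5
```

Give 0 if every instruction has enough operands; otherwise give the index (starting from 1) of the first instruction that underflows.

0

bipush 7  : 7
bipush -5 : 7 -5
iadd      : 2
bipush -5 : 2 -5
isub      : 7
ineg      : -7
ineg      : 7
bipush 44 : 7 44
imul      : 308
pop       : (empty)
bipush 10 : 10
bipush -5 : 10 -5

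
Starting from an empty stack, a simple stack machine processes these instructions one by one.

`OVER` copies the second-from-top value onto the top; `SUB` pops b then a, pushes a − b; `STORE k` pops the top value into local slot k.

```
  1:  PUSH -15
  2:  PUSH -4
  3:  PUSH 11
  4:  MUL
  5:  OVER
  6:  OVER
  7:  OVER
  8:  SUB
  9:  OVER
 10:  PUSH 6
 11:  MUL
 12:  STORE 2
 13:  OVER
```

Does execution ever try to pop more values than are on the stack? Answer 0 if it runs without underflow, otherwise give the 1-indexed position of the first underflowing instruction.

PUSH -15  [-15]
PUSH -4   [-15, -4]
PUSH 11   [-15, -4, 11]
MUL       [-15, -44]
OVER      [-15, -44, -15]
OVER      [-15, -44, -15, -44]
OVER      [-15, -44, -15, -44, -15]
SUB       [-15, -44, -15, -29]
OVER      [-15, -44, -15, -29, -15]
PUSH 6    [-15, -44, -15, -29, -15, 6]
MUL       [-15, -44, -15, -29, -90]
STORE 2   [-15, -44, -15, -29]
OVER      [-15, -44, -15, -29, -15]

0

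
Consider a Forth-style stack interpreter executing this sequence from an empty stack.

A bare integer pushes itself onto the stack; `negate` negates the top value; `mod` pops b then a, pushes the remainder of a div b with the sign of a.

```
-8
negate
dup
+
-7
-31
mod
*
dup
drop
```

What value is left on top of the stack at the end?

-8      -8
negate  8
dup     8 8
+       16
-7      16 -7
-31     16 -7 -31
mod     16 -7
*       -112
dup     -112 -112
drop    -112

-112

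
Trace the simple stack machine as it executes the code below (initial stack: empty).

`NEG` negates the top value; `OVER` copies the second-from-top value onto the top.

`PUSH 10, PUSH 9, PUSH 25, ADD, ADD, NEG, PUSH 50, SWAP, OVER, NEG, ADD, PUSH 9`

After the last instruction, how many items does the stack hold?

PUSH 10 → 10
PUSH 9  → 10 9
PUSH 25 → 10 9 25
ADD     → 10 34
ADD     → 44
NEG     → -44
PUSH 50 → -44 50
SWAP    → 50 -44
OVER    → 50 -44 50
NEG     → 50 -44 -50
ADD     → 50 -94
PUSH 9  → 50 -94 9

3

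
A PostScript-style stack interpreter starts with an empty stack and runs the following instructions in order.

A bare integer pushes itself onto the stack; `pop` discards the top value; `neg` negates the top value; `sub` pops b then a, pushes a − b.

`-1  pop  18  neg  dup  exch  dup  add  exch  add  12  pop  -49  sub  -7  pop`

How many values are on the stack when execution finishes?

-1   → -1
pop  → (empty)
18   → 18
neg  → -18
dup  → -18 -18
exch → -18 -18
dup  → -18 -18 -18
add  → -18 -36
exch → -36 -18
add  → -54
12   → -54 12
pop  → -54
-49  → -54 -49
sub  → -5
-7   → -5 -7
pop  → -5

1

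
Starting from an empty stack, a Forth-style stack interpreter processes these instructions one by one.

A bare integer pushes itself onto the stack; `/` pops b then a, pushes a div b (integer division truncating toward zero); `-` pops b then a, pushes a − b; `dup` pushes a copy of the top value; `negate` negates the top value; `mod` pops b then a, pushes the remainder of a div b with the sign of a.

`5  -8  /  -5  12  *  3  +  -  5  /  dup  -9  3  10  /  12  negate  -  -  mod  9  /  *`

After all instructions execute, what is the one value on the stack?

11

5       5
-8      5 -8
/       0
-5      0 -5
12      0 -5 12
*       0 -60
3       0 -60 3
+       0 -57
-       57
5       57 5
/       11
dup     11 11
-9      11 11 -9
3       11 11 -9 3
10      11 11 -9 3 10
/       11 11 -9 0
12      11 11 -9 0 12
negate  11 11 -9 0 -12
-       11 11 -9 12
-       11 11 -21
mod     11 11
9       11 11 9
/       11 1
*       11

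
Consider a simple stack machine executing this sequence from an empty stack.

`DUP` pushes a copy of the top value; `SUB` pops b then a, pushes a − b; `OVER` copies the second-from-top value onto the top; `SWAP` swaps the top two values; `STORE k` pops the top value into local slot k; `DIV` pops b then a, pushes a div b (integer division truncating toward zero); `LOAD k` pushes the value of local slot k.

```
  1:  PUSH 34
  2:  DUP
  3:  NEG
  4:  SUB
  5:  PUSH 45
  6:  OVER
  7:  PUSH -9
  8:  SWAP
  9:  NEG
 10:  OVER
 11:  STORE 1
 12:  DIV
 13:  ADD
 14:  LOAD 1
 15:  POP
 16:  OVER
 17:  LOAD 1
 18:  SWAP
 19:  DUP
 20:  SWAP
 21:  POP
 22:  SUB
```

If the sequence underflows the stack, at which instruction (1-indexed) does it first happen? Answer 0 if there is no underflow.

0

PUSH 34 : [34]
DUP     : [34, 34]
NEG     : [34, -34]
SUB     : [68]
PUSH 45 : [68, 45]
OVER    : [68, 45, 68]
PUSH -9 : [68, 45, 68, -9]
SWAP    : [68, 45, -9, 68]
NEG     : [68, 45, -9, -68]
OVER    : [68, 45, -9, -68, -9]
STORE 1 : [68, 45, -9, -68]
DIV     : [68, 45, 0]
ADD     : [68, 45]
LOAD 1  : [68, 45, -9]
POP     : [68, 45]
OVER    : [68, 45, 68]
LOAD 1  : [68, 45, 68, -9]
SWAP    : [68, 45, -9, 68]
DUP     : [68, 45, -9, 68, 68]
SWAP    : [68, 45, -9, 68, 68]
POP     : [68, 45, -9, 68]
SUB     : [68, 45, -77]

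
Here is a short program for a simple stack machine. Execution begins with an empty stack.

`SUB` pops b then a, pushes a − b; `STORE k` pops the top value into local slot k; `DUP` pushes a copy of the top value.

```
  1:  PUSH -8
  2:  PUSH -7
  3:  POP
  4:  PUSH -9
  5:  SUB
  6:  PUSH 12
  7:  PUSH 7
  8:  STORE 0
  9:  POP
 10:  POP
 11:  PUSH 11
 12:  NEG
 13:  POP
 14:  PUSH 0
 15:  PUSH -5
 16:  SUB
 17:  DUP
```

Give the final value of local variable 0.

7

PUSH -8 → -8
PUSH -7 → -8 -7
POP     → -8
PUSH -9 → -8 -9
SUB     → 1
PUSH 12 → 1 12
PUSH 7  → 1 12 7
STORE 0 → 1 12
POP     → 1
POP     → (empty)
PUSH 11 → 11
NEG     → -11
POP     → (empty)
PUSH 0  → 0
PUSH -5 → 0 -5
SUB     → 5
DUP     → 5 5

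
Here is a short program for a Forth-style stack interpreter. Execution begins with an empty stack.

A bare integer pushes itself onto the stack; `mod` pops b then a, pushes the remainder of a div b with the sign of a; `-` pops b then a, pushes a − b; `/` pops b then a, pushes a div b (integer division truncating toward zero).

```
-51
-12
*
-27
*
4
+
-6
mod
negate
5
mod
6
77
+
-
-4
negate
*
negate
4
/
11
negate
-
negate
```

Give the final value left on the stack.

-92

-51    -> -51
-12    -> -51 -12
*      -> 612
-27    -> 612 -27
*      -> -16524
4      -> -16524 4
+      -> -16520
-6     -> -16520 -6
mod    -> -2
negate -> 2
5      -> 2 5
mod    -> 2
6      -> 2 6
77     -> 2 6 77
+      -> 2 83
-      -> -81
-4     -> -81 -4
negate -> -81 4
*      -> -324
negate -> 324
4      -> 324 4
/      -> 81
11     -> 81 11
negate -> 81 -11
-      -> 92
negate -> -92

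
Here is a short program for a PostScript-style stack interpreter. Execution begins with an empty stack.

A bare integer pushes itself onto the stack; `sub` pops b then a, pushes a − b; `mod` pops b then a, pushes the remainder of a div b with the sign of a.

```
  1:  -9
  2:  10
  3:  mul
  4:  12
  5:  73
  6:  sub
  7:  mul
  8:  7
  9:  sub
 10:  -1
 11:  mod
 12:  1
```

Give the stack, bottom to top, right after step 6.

[-90, -61]

-9  : [-9]
10  : [-9, 10]
mul : [-90]
12  : [-90, 12]
73  : [-90, 12, 73]
sub : [-90, -61]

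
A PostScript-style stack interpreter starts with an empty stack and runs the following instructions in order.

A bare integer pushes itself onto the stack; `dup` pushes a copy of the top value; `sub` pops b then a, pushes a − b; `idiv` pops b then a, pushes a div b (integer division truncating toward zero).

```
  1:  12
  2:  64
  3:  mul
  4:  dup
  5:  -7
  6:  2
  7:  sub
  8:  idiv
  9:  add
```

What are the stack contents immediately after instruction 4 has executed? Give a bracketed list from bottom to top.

[768, 768]

12  : 12
64  : 12 64
mul : 768
dup : 768 768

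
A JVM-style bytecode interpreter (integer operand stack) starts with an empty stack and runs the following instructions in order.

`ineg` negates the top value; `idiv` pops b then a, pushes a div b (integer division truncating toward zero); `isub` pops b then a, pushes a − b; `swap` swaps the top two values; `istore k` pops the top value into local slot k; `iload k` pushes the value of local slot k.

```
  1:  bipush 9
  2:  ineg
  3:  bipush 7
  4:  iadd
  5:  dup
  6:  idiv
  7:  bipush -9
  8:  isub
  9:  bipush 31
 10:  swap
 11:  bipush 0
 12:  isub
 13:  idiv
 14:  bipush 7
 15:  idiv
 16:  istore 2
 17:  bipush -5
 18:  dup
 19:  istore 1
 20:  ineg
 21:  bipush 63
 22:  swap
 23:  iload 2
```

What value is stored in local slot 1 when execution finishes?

bipush 9  -> [9]
ineg      -> [-9]
bipush 7  -> [-9, 7]
iadd      -> [-2]
dup       -> [-2, -2]
idiv      -> [1]
bipush -9 -> [1, -9]
isub      -> [10]
bipush 31 -> [10, 31]
swap      -> [31, 10]
bipush 0  -> [31, 10, 0]
isub      -> [31, 10]
idiv      -> [3]
bipush 7  -> [3, 7]
idiv      -> [0]
istore 2  -> []
bipush -5 -> [-5]
dup       -> [-5, -5]
istore 1  -> [-5]
ineg      -> [5]
bipush 63 -> [5, 63]
swap      -> [63, 5]
iload 2   -> [63, 5, 0]

-5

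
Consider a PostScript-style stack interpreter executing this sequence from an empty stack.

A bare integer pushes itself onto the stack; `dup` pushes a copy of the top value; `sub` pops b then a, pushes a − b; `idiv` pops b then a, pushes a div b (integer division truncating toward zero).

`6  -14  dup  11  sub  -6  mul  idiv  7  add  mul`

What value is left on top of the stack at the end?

42

6    → [6]
-14  → [6, -14]
dup  → [6, -14, -14]
11   → [6, -14, -14, 11]
sub  → [6, -14, -25]
-6   → [6, -14, -25, -6]
mul  → [6, -14, 150]
idiv → [6, 0]
7    → [6, 0, 7]
add  → [6, 7]
mul  → [42]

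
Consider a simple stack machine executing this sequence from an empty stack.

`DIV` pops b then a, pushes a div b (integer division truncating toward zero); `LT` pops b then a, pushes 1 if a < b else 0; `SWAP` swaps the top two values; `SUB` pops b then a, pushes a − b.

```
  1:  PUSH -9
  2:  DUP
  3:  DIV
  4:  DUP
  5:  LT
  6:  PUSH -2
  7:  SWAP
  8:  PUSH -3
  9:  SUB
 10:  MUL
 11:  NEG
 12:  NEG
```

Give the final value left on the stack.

PUSH -9  -9
DUP      -9 -9
DIV      1
DUP      1 1
LT       0
PUSH -2  0 -2
SWAP     -2 0
PUSH -3  -2 0 -3
SUB      -2 3
MUL      -6
NEG      6
NEG      -6

-6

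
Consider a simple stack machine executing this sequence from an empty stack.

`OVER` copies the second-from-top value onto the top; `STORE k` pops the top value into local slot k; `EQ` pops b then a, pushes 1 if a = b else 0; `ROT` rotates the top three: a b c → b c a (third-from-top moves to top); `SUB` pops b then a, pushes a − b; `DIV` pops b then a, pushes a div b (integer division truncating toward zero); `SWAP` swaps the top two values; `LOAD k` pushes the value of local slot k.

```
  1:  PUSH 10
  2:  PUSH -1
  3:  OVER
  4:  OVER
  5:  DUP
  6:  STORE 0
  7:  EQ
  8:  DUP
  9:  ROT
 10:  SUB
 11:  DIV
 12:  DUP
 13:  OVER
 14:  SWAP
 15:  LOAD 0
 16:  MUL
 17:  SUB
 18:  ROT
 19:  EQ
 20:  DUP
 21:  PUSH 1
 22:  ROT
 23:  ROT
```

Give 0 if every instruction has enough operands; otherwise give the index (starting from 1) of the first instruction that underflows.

PUSH 10 -> [10]
PUSH -1 -> [10, -1]
OVER    -> [10, -1, 10]
OVER    -> [10, -1, 10, -1]
DUP     -> [10, -1, 10, -1, -1]
STORE 0 -> [10, -1, 10, -1]
EQ      -> [10, -1, 0]
DUP     -> [10, -1, 0, 0]
ROT     -> [10, 0, 0, -1]
SUB     -> [10, 0, 1]
DIV     -> [10, 0]
DUP     -> [10, 0, 0]
OVER    -> [10, 0, 0, 0]
SWAP    -> [10, 0, 0, 0]
LOAD 0  -> [10, 0, 0, 0, -1]
MUL     -> [10, 0, 0, 0]
SUB     -> [10, 0, 0]
ROT     -> [0, 0, 10]
EQ      -> [0, 0]
DUP     -> [0, 0, 0]
PUSH 1  -> [0, 0, 0, 1]
ROT     -> [0, 0, 1, 0]
ROT     -> [0, 1, 0, 0]

0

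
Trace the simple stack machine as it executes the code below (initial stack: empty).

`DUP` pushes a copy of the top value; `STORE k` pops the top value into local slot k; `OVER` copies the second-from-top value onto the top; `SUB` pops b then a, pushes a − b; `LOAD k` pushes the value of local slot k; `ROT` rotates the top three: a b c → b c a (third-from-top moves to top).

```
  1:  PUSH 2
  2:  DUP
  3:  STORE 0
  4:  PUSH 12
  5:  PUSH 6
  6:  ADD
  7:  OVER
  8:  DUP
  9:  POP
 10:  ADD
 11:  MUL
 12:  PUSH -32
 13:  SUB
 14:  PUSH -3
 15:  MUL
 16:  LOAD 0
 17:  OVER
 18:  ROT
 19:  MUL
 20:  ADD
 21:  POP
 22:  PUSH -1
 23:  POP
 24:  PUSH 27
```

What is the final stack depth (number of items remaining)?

PUSH 2   → 2
DUP      → 2 2
STORE 0  → 2
PUSH 12  → 2 12
PUSH 6   → 2 12 6
ADD      → 2 18
OVER     → 2 18 2
DUP      → 2 18 2 2
POP      → 2 18 2
ADD      → 2 20
MUL      → 40
PUSH -32 → 40 -32
SUB      → 72
PUSH -3  → 72 -3
MUL      → -216
LOAD 0   → -216 2
OVER     → -216 2 -216
ROT      → 2 -216 -216
MUL      → 2 46656
ADD      → 46658
POP      → (empty)
PUSH -1  → -1
POP      → (empty)
PUSH 27  → 27

1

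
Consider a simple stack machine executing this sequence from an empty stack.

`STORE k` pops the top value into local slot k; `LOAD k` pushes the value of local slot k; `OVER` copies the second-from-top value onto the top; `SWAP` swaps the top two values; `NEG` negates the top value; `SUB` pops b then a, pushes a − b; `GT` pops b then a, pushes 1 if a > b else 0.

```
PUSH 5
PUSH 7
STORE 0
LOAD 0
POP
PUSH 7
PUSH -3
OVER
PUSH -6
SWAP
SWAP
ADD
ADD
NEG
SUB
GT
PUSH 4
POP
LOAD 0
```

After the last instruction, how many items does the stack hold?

2

PUSH 5  : 5
PUSH 7  : 5 7
STORE 0 : 5
LOAD 0  : 5 7
POP     : 5
PUSH 7  : 5 7
PUSH -3 : 5 7 -3
OVER    : 5 7 -3 7
PUSH -6 : 5 7 -3 7 -6
SWAP    : 5 7 -3 -6 7
SWAP    : 5 7 -3 7 -6
ADD     : 5 7 -3 1
ADD     : 5 7 -2
NEG     : 5 7 2
SUB     : 5 5
GT      : 0
PUSH 4  : 0 4
POP     : 0
LOAD 0  : 0 7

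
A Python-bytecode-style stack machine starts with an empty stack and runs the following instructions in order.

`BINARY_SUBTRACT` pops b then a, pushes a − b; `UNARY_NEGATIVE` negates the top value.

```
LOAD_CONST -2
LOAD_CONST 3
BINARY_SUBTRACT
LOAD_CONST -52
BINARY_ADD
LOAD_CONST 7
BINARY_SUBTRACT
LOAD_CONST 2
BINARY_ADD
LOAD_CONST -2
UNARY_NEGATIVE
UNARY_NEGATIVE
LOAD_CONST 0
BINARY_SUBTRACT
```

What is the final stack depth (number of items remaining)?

2

LOAD_CONST -2   : [-2]
LOAD_CONST 3    : [-2, 3]
BINARY_SUBTRACT : [-5]
LOAD_CONST -52  : [-5, -52]
BINARY_ADD      : [-57]
LOAD_CONST 7    : [-57, 7]
BINARY_SUBTRACT : [-64]
LOAD_CONST 2    : [-64, 2]
BINARY_ADD      : [-62]
LOAD_CONST -2   : [-62, -2]
UNARY_NEGATIVE  : [-62, 2]
UNARY_NEGATIVE  : [-62, -2]
LOAD_CONST 0    : [-62, -2, 0]
BINARY_SUBTRACT : [-62, -2]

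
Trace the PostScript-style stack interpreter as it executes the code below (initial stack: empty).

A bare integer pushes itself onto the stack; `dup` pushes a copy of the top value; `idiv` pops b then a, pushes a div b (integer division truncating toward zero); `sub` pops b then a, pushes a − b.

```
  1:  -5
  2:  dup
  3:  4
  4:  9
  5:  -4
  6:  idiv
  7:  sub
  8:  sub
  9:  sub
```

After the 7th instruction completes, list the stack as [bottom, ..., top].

-5   -> -5
dup  -> -5 -5
4    -> -5 -5 4
9    -> -5 -5 4 9
-4   -> -5 -5 4 9 -4
idiv -> -5 -5 4 -2
sub  -> -5 -5 6

[-5, -5, 6]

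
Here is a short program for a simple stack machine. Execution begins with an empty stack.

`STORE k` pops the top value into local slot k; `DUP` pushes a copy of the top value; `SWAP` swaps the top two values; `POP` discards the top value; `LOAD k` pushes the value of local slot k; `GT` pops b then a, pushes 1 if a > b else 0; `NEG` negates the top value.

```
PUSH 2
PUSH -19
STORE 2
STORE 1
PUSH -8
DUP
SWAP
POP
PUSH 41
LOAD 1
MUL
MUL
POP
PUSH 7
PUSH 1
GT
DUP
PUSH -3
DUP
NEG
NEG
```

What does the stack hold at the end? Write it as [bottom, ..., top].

[1, 1, -3, -3]

PUSH 2   : [2]
PUSH -19 : [2, -19]
STORE 2  : [2]
STORE 1  : []
PUSH -8  : [-8]
DUP      : [-8, -8]
SWAP     : [-8, -8]
POP      : [-8]
PUSH 41  : [-8, 41]
LOAD 1   : [-8, 41, 2]
MUL      : [-8, 82]
MUL      : [-656]
POP      : []
PUSH 7   : [7]
PUSH 1   : [7, 1]
GT       : [1]
DUP      : [1, 1]
PUSH -3  : [1, 1, -3]
DUP      : [1, 1, -3, -3]
NEG      : [1, 1, -3, 3]
NEG      : [1, 1, -3, -3]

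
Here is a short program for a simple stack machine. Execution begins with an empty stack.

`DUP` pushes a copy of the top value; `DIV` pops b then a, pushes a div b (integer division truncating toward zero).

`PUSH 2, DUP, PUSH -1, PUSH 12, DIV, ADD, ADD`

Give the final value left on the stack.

4

PUSH 2  -> 2
DUP     -> 2 2
PUSH -1 -> 2 2 -1
PUSH 12 -> 2 2 -1 12
DIV     -> 2 2 0
ADD     -> 2 2
ADD     -> 4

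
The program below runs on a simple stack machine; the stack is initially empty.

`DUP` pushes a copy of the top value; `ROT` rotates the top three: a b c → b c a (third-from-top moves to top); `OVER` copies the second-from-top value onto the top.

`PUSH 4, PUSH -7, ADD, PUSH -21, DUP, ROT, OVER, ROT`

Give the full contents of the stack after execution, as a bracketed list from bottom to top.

[-21, -3, -21, -21]

PUSH 4    4
PUSH -7   4 -7
ADD       -3
PUSH -21  -3 -21
DUP       -3 -21 -21
ROT       -21 -21 -3
OVER      -21 -21 -3 -21
ROT       -21 -3 -21 -21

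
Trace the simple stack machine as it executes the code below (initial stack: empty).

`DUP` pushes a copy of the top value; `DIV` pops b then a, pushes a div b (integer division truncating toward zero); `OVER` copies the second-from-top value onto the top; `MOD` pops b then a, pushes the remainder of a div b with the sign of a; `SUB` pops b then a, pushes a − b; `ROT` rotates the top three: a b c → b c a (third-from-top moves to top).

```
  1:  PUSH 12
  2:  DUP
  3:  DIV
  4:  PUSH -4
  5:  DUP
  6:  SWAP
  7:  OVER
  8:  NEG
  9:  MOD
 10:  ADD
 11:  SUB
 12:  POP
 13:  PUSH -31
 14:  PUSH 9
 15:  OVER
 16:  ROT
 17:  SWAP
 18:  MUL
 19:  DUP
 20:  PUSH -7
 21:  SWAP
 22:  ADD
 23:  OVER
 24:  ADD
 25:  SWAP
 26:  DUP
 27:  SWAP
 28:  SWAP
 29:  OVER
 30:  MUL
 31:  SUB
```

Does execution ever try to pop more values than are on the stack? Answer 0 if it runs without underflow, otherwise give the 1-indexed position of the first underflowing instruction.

PUSH 12  → 12
DUP      → 12 12
DIV      → 1
PUSH -4  → 1 -4
DUP      → 1 -4 -4
SWAP     → 1 -4 -4
OVER     → 1 -4 -4 -4
NEG      → 1 -4 -4 4
MOD      → 1 -4 0
ADD      → 1 -4
SUB      → 5
POP      → (empty)
PUSH -31 → -31
PUSH 9   → -31 9
OVER     → -31 9 -31
ROT      → 9 -31 -31
SWAP     → 9 -31 -31
MUL      → 9 961
DUP      → 9 961 961
PUSH -7  → 9 961 961 -7
SWAP     → 9 961 -7 961
ADD      → 9 961 954
OVER     → 9 961 954 961
ADD      → 9 961 1915
SWAP     → 9 1915 961
DUP      → 9 1915 961 961
SWAP     → 9 1915 961 961
SWAP     → 9 1915 961 961
OVER     → 9 1915 961 961 961
MUL      → 9 1915 961 923521
SUB      → 9 1915 -922560

0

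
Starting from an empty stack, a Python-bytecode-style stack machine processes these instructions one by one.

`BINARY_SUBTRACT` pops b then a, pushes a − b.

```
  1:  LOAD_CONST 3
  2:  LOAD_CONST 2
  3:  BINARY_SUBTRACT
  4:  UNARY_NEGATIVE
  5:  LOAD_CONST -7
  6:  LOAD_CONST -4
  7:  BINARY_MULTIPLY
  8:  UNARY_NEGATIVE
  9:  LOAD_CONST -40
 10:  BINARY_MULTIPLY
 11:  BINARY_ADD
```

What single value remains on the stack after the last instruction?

1119

LOAD_CONST 3    -> 3
LOAD_CONST 2    -> 3 2
BINARY_SUBTRACT -> 1
UNARY_NEGATIVE  -> -1
LOAD_CONST -7   -> -1 -7
LOAD_CONST -4   -> -1 -7 -4
BINARY_MULTIPLY -> -1 28
UNARY_NEGATIVE  -> -1 -28
LOAD_CONST -40  -> -1 -28 -40
BINARY_MULTIPLY -> -1 1120
BINARY_ADD      -> 1119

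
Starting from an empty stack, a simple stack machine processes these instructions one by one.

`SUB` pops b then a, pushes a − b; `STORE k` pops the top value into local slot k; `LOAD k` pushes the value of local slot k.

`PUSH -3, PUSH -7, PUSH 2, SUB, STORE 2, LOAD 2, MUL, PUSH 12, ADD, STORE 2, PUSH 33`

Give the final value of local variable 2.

39

PUSH -3 -> -3
PUSH -7 -> -3 -7
PUSH 2  -> -3 -7 2
SUB     -> -3 -9
STORE 2 -> -3
LOAD 2  -> -3 -9
MUL     -> 27
PUSH 12 -> 27 12
ADD     -> 39
STORE 2 -> (empty)
PUSH 33 -> 33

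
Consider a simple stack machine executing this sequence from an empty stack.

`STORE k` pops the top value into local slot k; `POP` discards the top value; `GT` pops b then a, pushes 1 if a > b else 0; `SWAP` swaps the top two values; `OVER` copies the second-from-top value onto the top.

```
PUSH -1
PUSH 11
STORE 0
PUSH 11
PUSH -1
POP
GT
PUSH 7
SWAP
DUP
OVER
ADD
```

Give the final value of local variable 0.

PUSH -1  [-1]
PUSH 11  [-1, 11]
STORE 0  [-1]
PUSH 11  [-1, 11]
PUSH -1  [-1, 11, -1]
POP      [-1, 11]
GT       [0]
PUSH 7   [0, 7]
SWAP     [7, 0]
DUP      [7, 0, 0]
OVER     [7, 0, 0, 0]
ADD      [7, 0, 0]

11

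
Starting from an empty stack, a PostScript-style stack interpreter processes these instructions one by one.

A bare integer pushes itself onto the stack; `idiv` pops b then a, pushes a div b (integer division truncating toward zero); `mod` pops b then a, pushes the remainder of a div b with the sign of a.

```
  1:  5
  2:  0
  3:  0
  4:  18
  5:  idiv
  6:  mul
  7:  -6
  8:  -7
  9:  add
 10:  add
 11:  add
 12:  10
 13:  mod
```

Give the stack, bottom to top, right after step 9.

[5, 0, -13]

5    -> [5]
0    -> [5, 0]
0    -> [5, 0, 0]
18   -> [5, 0, 0, 18]
idiv -> [5, 0, 0]
mul  -> [5, 0]
-6   -> [5, 0, -6]
-7   -> [5, 0, -6, -7]
add  -> [5, 0, -13]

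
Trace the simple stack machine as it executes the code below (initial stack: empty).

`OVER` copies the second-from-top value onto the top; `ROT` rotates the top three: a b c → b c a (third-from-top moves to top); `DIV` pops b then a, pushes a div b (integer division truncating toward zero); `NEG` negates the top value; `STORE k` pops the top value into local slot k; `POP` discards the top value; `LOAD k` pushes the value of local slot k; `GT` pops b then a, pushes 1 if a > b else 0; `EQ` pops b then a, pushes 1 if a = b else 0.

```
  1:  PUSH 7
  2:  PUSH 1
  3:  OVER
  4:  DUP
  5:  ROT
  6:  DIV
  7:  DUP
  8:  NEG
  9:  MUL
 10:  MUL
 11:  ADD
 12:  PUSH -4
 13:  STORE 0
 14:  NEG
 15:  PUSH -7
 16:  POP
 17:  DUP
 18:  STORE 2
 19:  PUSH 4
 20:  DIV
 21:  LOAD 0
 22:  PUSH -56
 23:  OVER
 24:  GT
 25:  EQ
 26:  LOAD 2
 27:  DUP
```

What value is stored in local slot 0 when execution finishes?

-4

PUSH 7   -> 7
PUSH 1   -> 7 1
OVER     -> 7 1 7
DUP      -> 7 1 7 7
ROT      -> 7 7 7 1
DIV      -> 7 7 7
DUP      -> 7 7 7 7
NEG      -> 7 7 7 -7
MUL      -> 7 7 -49
MUL      -> 7 -343
ADD      -> -336
PUSH -4  -> -336 -4
STORE 0  -> -336
NEG      -> 336
PUSH -7  -> 336 -7
POP      -> 336
DUP      -> 336 336
STORE 2  -> 336
PUSH 4   -> 336 4
DIV      -> 84
LOAD 0   -> 84 -4
PUSH -56 -> 84 -4 -56
OVER     -> 84 -4 -56 -4
GT       -> 84 -4 0
EQ       -> 84 0
LOAD 2   -> 84 0 336
DUP      -> 84 0 336 336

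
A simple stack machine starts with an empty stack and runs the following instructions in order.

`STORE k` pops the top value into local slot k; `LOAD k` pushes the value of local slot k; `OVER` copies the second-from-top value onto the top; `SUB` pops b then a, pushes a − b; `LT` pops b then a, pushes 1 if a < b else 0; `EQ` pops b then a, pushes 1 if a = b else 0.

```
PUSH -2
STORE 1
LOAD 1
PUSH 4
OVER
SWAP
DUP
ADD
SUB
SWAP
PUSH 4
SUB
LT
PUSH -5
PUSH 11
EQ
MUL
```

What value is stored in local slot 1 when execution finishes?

-2

PUSH -2 -> -2
STORE 1 -> (empty)
LOAD 1  -> -2
PUSH 4  -> -2 4
OVER    -> -2 4 -2
SWAP    -> -2 -2 4
DUP     -> -2 -2 4 4
ADD     -> -2 -2 8
SUB     -> -2 -10
SWAP    -> -10 -2
PUSH 4  -> -10 -2 4
SUB     -> -10 -6
LT      -> 1
PUSH -5 -> 1 -5
PUSH 11 -> 1 -5 11
EQ      -> 1 0
MUL     -> 0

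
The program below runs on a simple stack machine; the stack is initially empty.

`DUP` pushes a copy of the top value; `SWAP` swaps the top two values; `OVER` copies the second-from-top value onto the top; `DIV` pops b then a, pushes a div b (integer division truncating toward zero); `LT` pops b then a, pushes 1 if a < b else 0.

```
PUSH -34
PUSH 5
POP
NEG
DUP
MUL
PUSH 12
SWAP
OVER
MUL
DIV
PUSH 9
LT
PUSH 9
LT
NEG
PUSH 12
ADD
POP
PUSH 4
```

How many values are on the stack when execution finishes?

PUSH -34 → [-34]
PUSH 5   → [-34, 5]
POP      → [-34]
NEG      → [34]
DUP      → [34, 34]
MUL      → [1156]
PUSH 12  → [1156, 12]
SWAP     → [12, 1156]
OVER     → [12, 1156, 12]
MUL      → [12, 13872]
DIV      → [0]
PUSH 9   → [0, 9]
LT       → [1]
PUSH 9   → [1, 9]
LT       → [1]
NEG      → [-1]
PUSH 12  → [-1, 12]
ADD      → [11]
POP      → []
PUSH 4   → [4]

1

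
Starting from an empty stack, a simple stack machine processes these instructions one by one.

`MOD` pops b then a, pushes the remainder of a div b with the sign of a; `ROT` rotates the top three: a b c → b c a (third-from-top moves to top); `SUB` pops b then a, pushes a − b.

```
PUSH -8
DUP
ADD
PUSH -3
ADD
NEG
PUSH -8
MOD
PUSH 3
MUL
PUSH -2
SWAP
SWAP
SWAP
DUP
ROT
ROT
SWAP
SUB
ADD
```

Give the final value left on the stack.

PUSH -8 : -8
DUP     : -8 -8
ADD     : -16
PUSH -3 : -16 -3
ADD     : -19
NEG     : 19
PUSH -8 : 19 -8
MOD     : 3
PUSH 3  : 3 3
MUL     : 9
PUSH -2 : 9 -2
SWAP    : -2 9
SWAP    : 9 -2
SWAP    : -2 9
DUP     : -2 9 9
ROT     : 9 9 -2
ROT     : 9 -2 9
SWAP    : 9 9 -2
SUB     : 9 11
ADD     : 20

20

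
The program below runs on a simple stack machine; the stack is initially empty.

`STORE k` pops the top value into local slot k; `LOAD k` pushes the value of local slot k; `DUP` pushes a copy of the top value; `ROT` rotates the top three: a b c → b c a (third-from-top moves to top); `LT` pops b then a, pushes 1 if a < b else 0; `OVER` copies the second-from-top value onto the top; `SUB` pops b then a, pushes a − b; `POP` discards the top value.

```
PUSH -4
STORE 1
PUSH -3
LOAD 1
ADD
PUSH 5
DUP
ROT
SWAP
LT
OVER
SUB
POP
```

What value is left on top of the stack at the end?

PUSH -4 → -4
STORE 1 → (empty)
PUSH -3 → -3
LOAD 1  → -3 -4
ADD     → -7
PUSH 5  → -7 5
DUP     → -7 5 5
ROT     → 5 5 -7
SWAP    → 5 -7 5
LT      → 5 1
OVER    → 5 1 5
SUB     → 5 -4
POP     → 5

5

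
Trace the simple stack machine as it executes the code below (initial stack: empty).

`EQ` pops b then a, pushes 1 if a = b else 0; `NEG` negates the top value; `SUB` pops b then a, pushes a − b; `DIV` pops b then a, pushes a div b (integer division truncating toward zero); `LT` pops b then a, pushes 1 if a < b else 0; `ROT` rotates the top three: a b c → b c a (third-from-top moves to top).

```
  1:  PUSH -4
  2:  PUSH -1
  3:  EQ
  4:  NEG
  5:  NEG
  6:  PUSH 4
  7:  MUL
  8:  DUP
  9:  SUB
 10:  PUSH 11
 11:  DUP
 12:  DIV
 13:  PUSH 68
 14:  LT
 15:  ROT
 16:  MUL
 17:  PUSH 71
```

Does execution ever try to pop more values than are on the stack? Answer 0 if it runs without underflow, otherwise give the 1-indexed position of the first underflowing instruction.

15

PUSH -4  -4
PUSH -1  -4 -1
EQ       0
NEG      0
NEG      0
PUSH 4   0 4
MUL      0
DUP      0 0
SUB      0
PUSH 11  0 11
DUP      0 11 11
DIV      0 1
PUSH 68  0 1 68
LT       0 1
ROT  — needs 3 operands, stack has 2 → underflow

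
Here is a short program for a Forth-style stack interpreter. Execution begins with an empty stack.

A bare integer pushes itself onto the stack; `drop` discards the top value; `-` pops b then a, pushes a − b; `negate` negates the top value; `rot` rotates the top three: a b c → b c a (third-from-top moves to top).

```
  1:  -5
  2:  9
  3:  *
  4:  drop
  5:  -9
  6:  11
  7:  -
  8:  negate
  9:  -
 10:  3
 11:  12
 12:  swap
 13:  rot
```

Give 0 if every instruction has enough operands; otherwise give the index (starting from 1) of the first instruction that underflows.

9

-5     -> [-5]
9      -> [-5, 9]
*      -> [-45]
drop   -> []
-9     -> [-9]
11     -> [-9, 11]
-      -> [-20]
negate -> [20]
-  — needs 2 operands, stack has 1 → underflow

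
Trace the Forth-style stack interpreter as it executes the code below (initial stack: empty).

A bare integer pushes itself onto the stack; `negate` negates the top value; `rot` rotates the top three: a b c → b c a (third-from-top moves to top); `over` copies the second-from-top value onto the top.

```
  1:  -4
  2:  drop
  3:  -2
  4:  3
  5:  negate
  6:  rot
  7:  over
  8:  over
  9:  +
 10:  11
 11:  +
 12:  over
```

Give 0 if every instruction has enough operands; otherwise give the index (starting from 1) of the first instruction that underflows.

-4     : -4
drop   : (empty)
-2     : -2
3      : -2 3
negate : -2 -3
rot  — needs 3 operands, stack has 2 → underflow

6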